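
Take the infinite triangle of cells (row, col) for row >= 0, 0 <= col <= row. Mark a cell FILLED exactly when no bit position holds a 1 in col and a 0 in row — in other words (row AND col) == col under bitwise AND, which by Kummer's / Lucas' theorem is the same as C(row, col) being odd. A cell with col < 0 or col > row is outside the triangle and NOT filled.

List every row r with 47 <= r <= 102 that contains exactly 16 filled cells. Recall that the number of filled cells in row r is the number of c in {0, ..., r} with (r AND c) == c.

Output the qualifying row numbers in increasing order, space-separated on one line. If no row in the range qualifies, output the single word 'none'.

Answer: 51 53 54 57 58 60 71 75 77 78 83 85 86 89 90 92 99 101 102

Derivation:
Row r has 2^popcount(r) filled cells, so we need popcount(r) = log2(16) = 4.
Scan r = 47..102 and keep those with exactly 4 one-bits:
r=47=101111 popcount=5 -> skip
r=48=110000 popcount=2 -> skip
r=49=110001 popcount=3 -> skip
r=50=110010 popcount=3 -> skip
r=51=110011 popcount=4 -> KEEP
r=52=110100 popcount=3 -> skip
r=53=110101 popcount=4 -> KEEP
r=54=110110 popcount=4 -> KEEP
r=55=110111 popcount=5 -> skip
r=56=111000 popcount=3 -> skip
r=57=111001 popcount=4 -> KEEP
r=58=111010 popcount=4 -> KEEP
r=59=111011 popcount=5 -> skip
r=60=111100 popcount=4 -> KEEP
r=61=111101 popcount=5 -> skip
r=62=111110 popcount=5 -> skip
r=63=111111 popcount=6 -> skip
r=64=1000000 popcount=1 -> skip
r=65=1000001 popcount=2 -> skip
r=66=1000010 popcount=2 -> skip
r=67=1000011 popcount=3 -> skip
r=68=1000100 popcount=2 -> skip
r=69=1000101 popcount=3 -> skip
r=70=1000110 popcount=3 -> skip
r=71=1000111 popcount=4 -> KEEP
r=72=1001000 popcount=2 -> skip
r=73=1001001 popcount=3 -> skip
r=74=1001010 popcount=3 -> skip
r=75=1001011 popcount=4 -> KEEP
r=76=1001100 popcount=3 -> skip
r=77=1001101 popcount=4 -> KEEP
r=78=1001110 popcount=4 -> KEEP
r=79=1001111 popcount=5 -> skip
r=80=1010000 popcount=2 -> skip
r=81=1010001 popcount=3 -> skip
r=82=1010010 popcount=3 -> skip
r=83=1010011 popcount=4 -> KEEP
r=84=1010100 popcount=3 -> skip
r=85=1010101 popcount=4 -> KEEP
r=86=1010110 popcount=4 -> KEEP
r=87=1010111 popcount=5 -> skip
r=88=1011000 popcount=3 -> skip
r=89=1011001 popcount=4 -> KEEP
r=90=1011010 popcount=4 -> KEEP
r=91=1011011 popcount=5 -> skip
r=92=1011100 popcount=4 -> KEEP
r=93=1011101 popcount=5 -> skip
r=94=1011110 popcount=5 -> skip
r=95=1011111 popcount=6 -> skip
r=96=1100000 popcount=2 -> skip
r=97=1100001 popcount=3 -> skip
r=98=1100010 popcount=3 -> skip
r=99=1100011 popcount=4 -> KEEP
r=100=1100100 popcount=3 -> skip
r=101=1100101 popcount=4 -> KEEP
r=102=1100110 popcount=4 -> KEEP
Kept rows: 51 53 54 57 58 60 71 75 77 78 83 85 86 89 90 92 99 101 102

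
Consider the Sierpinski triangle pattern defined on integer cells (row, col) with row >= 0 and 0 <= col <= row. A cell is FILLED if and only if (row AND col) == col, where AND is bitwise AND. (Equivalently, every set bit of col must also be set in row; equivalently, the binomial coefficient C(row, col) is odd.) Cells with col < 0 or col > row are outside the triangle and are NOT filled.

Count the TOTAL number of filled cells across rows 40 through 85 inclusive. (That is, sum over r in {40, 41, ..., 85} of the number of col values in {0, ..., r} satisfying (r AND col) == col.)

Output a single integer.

Answer: 654

Derivation:
r40=101000 pc2: +4 =4
r41=101001 pc3: +8 =12
r42=101010 pc3: +8 =20
r43=101011 pc4: +16 =36
r44=101100 pc3: +8 =44
r45=101101 pc4: +16 =60
r46=101110 pc4: +16 =76
r47=101111 pc5: +32 =108
r48=110000 pc2: +4 =112
r49=110001 pc3: +8 =120
r50=110010 pc3: +8 =128
r51=110011 pc4: +16 =144
r52=110100 pc3: +8 =152
r53=110101 pc4: +16 =168
r54=110110 pc4: +16 =184
r55=110111 pc5: +32 =216
r56=111000 pc3: +8 =224
r57=111001 pc4: +16 =240
r58=111010 pc4: +16 =256
r59=111011 pc5: +32 =288
r60=111100 pc4: +16 =304
r61=111101 pc5: +32 =336
r62=111110 pc5: +32 =368
r63=111111 pc6: +64 =432
r64=1000000 pc1: +2 =434
r65=1000001 pc2: +4 =438
r66=1000010 pc2: +4 =442
r67=1000011 pc3: +8 =450
r68=1000100 pc2: +4 =454
r69=1000101 pc3: +8 =462
r70=1000110 pc3: +8 =470
r71=1000111 pc4: +16 =486
r72=1001000 pc2: +4 =490
r73=1001001 pc3: +8 =498
r74=1001010 pc3: +8 =506
r75=1001011 pc4: +16 =522
r76=1001100 pc3: +8 =530
r77=1001101 pc4: +16 =546
r78=1001110 pc4: +16 =562
r79=1001111 pc5: +32 =594
r80=1010000 pc2: +4 =598
r81=1010001 pc3: +8 =606
r82=1010010 pc3: +8 =614
r83=1010011 pc4: +16 =630
r84=1010100 pc3: +8 =638
r85=1010101 pc4: +16 =654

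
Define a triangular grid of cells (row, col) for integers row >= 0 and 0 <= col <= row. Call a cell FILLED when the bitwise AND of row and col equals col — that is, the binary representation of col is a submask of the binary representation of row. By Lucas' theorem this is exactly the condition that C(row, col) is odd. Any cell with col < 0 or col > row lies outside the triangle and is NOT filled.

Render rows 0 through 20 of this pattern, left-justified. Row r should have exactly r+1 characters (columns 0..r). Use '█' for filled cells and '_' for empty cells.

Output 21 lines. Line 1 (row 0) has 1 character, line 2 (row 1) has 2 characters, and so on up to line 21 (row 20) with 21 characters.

r0=0: █
r1=1: ██
r2=10: █_█
r3=11: ████
r4=100: █___█
r5=101: ██__██
r6=110: █_█_█_█
r7=111: ████████
r8=1000: █_______█
r9=1001: ██______██
r10=1010: █_█_____█_█
r11=1011: ████____████
r12=1100: █___█___█___█
r13=1101: ██__██__██__██
r14=1110: █_█_█_█_█_█_█_█
r15=1111: ████████████████
r16=10000: █_______________█
r17=10001: ██______________██
r18=10010: █_█_____________█_█
r19=10011: ████____________████
r20=10100: █___█___________█___█

Answer: █
██
█_█
████
█___█
██__██
█_█_█_█
████████
█_______█
██______██
█_█_____█_█
████____████
█___█___█___█
██__██__██__██
█_█_█_█_█_█_█_█
████████████████
█_______________█
██______________██
█_█_____________█_█
████____________████
█___█___________█___█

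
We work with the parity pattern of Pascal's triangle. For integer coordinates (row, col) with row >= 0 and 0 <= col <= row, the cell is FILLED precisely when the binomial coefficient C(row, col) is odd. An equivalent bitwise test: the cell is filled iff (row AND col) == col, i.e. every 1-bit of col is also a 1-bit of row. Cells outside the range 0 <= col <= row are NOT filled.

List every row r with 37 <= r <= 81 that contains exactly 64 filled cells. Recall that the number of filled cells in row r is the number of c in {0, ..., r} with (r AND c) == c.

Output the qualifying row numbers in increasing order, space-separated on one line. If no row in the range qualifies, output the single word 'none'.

Answer: 63

Derivation:
Row r has 2^popcount(r) filled cells, so we need popcount(r) = log2(64) = 6.
Scan r = 37..81 and keep those with exactly 6 one-bits:
r=37=100101 popcount=3 -> skip
r=38=100110 popcount=3 -> skip
r=39=100111 popcount=4 -> skip
r=40=101000 popcount=2 -> skip
r=41=101001 popcount=3 -> skip
r=42=101010 popcount=3 -> skip
r=43=101011 popcount=4 -> skip
r=44=101100 popcount=3 -> skip
r=45=101101 popcount=4 -> skip
r=46=101110 popcount=4 -> skip
r=47=101111 popcount=5 -> skip
r=48=110000 popcount=2 -> skip
r=49=110001 popcount=3 -> skip
r=50=110010 popcount=3 -> skip
r=51=110011 popcount=4 -> skip
r=52=110100 popcount=3 -> skip
r=53=110101 popcount=4 -> skip
r=54=110110 popcount=4 -> skip
r=55=110111 popcount=5 -> skip
r=56=111000 popcount=3 -> skip
r=57=111001 popcount=4 -> skip
r=58=111010 popcount=4 -> skip
r=59=111011 popcount=5 -> skip
r=60=111100 popcount=4 -> skip
r=61=111101 popcount=5 -> skip
r=62=111110 popcount=5 -> skip
r=63=111111 popcount=6 -> KEEP
r=64=1000000 popcount=1 -> skip
r=65=1000001 popcount=2 -> skip
r=66=1000010 popcount=2 -> skip
r=67=1000011 popcount=3 -> skip
r=68=1000100 popcount=2 -> skip
r=69=1000101 popcount=3 -> skip
r=70=1000110 popcount=3 -> skip
r=71=1000111 popcount=4 -> skip
r=72=1001000 popcount=2 -> skip
r=73=1001001 popcount=3 -> skip
r=74=1001010 popcount=3 -> skip
r=75=1001011 popcount=4 -> skip
r=76=1001100 popcount=3 -> skip
r=77=1001101 popcount=4 -> skip
r=78=1001110 popcount=4 -> skip
r=79=1001111 popcount=5 -> skip
r=80=1010000 popcount=2 -> skip
r=81=1010001 popcount=3 -> skip
Kept rows: 63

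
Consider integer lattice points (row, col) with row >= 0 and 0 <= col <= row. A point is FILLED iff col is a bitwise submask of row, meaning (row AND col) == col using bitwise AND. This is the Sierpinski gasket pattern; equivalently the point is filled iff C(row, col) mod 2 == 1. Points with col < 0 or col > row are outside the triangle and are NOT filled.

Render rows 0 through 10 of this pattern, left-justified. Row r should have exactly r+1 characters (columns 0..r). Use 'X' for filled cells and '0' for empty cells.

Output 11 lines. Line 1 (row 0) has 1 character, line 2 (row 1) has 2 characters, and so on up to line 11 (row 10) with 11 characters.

r0=0: X
r1=1: XX
r2=10: X0X
r3=11: XXXX
r4=100: X000X
r5=101: XX00XX
r6=110: X0X0X0X
r7=111: XXXXXXXX
r8=1000: X0000000X
r9=1001: XX000000XX
r10=1010: X0X00000X0X

Answer: X
XX
X0X
XXXX
X000X
XX00XX
X0X0X0X
XXXXXXXX
X0000000X
XX000000XX
X0X00000X0X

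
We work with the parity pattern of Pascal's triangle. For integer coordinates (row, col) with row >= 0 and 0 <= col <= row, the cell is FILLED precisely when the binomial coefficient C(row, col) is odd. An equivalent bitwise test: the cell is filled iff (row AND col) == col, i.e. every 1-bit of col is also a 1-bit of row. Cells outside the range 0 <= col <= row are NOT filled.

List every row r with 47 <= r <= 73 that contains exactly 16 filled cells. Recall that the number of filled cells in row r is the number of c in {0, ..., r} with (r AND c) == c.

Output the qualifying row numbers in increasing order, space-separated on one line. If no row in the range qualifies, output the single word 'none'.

Row r has 2^popcount(r) filled cells, so we need popcount(r) = log2(16) = 4.
Scan r = 47..73 and keep those with exactly 4 one-bits:
r=47=101111 popcount=5 -> skip
r=48=110000 popcount=2 -> skip
r=49=110001 popcount=3 -> skip
r=50=110010 popcount=3 -> skip
r=51=110011 popcount=4 -> KEEP
r=52=110100 popcount=3 -> skip
r=53=110101 popcount=4 -> KEEP
r=54=110110 popcount=4 -> KEEP
r=55=110111 popcount=5 -> skip
r=56=111000 popcount=3 -> skip
r=57=111001 popcount=4 -> KEEP
r=58=111010 popcount=4 -> KEEP
r=59=111011 popcount=5 -> skip
r=60=111100 popcount=4 -> KEEP
r=61=111101 popcount=5 -> skip
r=62=111110 popcount=5 -> skip
r=63=111111 popcount=6 -> skip
r=64=1000000 popcount=1 -> skip
r=65=1000001 popcount=2 -> skip
r=66=1000010 popcount=2 -> skip
r=67=1000011 popcount=3 -> skip
r=68=1000100 popcount=2 -> skip
r=69=1000101 popcount=3 -> skip
r=70=1000110 popcount=3 -> skip
r=71=1000111 popcount=4 -> KEEP
r=72=1001000 popcount=2 -> skip
r=73=1001001 popcount=3 -> skip
Kept rows: 51 53 54 57 58 60 71

Answer: 51 53 54 57 58 60 71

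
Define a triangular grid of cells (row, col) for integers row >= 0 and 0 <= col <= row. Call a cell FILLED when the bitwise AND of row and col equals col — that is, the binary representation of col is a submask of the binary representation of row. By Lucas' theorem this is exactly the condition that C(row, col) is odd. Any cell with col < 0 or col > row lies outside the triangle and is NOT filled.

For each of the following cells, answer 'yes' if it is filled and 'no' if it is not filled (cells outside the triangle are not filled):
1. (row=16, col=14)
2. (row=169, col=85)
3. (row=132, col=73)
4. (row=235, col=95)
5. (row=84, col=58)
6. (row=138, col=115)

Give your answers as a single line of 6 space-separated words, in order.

Answer: no no no no no no

Derivation:
(16,14): row=0b10000, col=0b1110, row AND col = 0b0 = 0; 0 != 14 -> empty
(169,85): row=0b10101001, col=0b1010101, row AND col = 0b1 = 1; 1 != 85 -> empty
(132,73): row=0b10000100, col=0b1001001, row AND col = 0b0 = 0; 0 != 73 -> empty
(235,95): row=0b11101011, col=0b1011111, row AND col = 0b1001011 = 75; 75 != 95 -> empty
(84,58): row=0b1010100, col=0b111010, row AND col = 0b10000 = 16; 16 != 58 -> empty
(138,115): row=0b10001010, col=0b1110011, row AND col = 0b10 = 2; 2 != 115 -> empty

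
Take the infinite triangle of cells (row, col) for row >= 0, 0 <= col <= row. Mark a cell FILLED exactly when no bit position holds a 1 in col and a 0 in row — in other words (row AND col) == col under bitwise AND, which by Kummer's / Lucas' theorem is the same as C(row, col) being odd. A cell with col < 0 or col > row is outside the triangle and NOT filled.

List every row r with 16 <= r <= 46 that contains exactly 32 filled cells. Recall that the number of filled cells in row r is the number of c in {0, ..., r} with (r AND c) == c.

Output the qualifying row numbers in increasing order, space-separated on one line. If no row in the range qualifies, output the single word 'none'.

Row r has 2^popcount(r) filled cells, so we need popcount(r) = log2(32) = 5.
Scan r = 16..46 and keep those with exactly 5 one-bits:
r=16=10000 popcount=1 -> skip
r=17=10001 popcount=2 -> skip
r=18=10010 popcount=2 -> skip
r=19=10011 popcount=3 -> skip
r=20=10100 popcount=2 -> skip
r=21=10101 popcount=3 -> skip
r=22=10110 popcount=3 -> skip
r=23=10111 popcount=4 -> skip
r=24=11000 popcount=2 -> skip
r=25=11001 popcount=3 -> skip
r=26=11010 popcount=3 -> skip
r=27=11011 popcount=4 -> skip
r=28=11100 popcount=3 -> skip
r=29=11101 popcount=4 -> skip
r=30=11110 popcount=4 -> skip
r=31=11111 popcount=5 -> KEEP
r=32=100000 popcount=1 -> skip
r=33=100001 popcount=2 -> skip
r=34=100010 popcount=2 -> skip
r=35=100011 popcount=3 -> skip
r=36=100100 popcount=2 -> skip
r=37=100101 popcount=3 -> skip
r=38=100110 popcount=3 -> skip
r=39=100111 popcount=4 -> skip
r=40=101000 popcount=2 -> skip
r=41=101001 popcount=3 -> skip
r=42=101010 popcount=3 -> skip
r=43=101011 popcount=4 -> skip
r=44=101100 popcount=3 -> skip
r=45=101101 popcount=4 -> skip
r=46=101110 popcount=4 -> skip
Kept rows: 31

Answer: 31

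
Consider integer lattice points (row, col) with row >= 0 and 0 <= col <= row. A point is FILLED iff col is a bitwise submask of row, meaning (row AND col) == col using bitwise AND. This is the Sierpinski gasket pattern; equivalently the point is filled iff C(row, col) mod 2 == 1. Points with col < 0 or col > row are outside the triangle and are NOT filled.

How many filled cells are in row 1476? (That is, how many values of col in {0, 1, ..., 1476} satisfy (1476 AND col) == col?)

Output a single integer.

1476 in binary = 10111000100
popcount(1476) = number of 1-bits in 10111000100 = 5
A col c satisfies (1476 AND c) == c iff every set bit of c is also set in 1476; each of the 5 set bits of 1476 can independently be on or off in c.
count = 2^5 = 32

Answer: 32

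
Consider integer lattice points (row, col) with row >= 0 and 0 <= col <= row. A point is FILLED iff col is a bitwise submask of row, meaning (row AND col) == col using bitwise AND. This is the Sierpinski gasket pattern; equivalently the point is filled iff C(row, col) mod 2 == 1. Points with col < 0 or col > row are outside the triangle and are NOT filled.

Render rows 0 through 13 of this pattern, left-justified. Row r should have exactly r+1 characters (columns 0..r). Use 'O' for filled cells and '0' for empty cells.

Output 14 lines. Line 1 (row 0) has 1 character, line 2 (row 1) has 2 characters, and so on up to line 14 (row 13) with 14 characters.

r0=0: O
r1=1: OO
r2=10: O0O
r3=11: OOOO
r4=100: O000O
r5=101: OO00OO
r6=110: O0O0O0O
r7=111: OOOOOOOO
r8=1000: O0000000O
r9=1001: OO000000OO
r10=1010: O0O00000O0O
r11=1011: OOOO0000OOOO
r12=1100: O000O000O000O
r13=1101: OO00OO00OO00OO

Answer: O
OO
O0O
OOOO
O000O
OO00OO
O0O0O0O
OOOOOOOO
O0000000O
OO000000OO
O0O00000O0O
OOOO0000OOOO
O000O000O000O
OO00OO00OO00OO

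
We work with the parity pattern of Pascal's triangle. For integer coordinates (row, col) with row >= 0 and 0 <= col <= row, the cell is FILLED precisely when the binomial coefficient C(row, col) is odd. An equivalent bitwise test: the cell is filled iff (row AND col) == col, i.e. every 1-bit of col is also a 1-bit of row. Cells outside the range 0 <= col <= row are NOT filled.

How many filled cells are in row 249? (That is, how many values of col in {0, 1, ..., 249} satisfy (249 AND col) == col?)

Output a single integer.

249 in binary = 11111001
popcount(249) = number of 1-bits in 11111001 = 6
A col c satisfies (249 AND c) == c iff every set bit of c is also set in 249; each of the 6 set bits of 249 can independently be on or off in c.
count = 2^6 = 64

Answer: 64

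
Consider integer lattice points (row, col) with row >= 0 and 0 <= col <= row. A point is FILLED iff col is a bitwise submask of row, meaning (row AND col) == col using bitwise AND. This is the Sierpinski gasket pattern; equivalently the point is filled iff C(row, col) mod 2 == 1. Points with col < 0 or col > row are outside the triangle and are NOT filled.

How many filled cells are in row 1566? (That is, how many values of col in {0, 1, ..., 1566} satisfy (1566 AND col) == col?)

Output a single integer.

1566 in binary = 11000011110
popcount(1566) = number of 1-bits in 11000011110 = 6
A col c satisfies (1566 AND c) == c iff every set bit of c is also set in 1566; each of the 6 set bits of 1566 can independently be on or off in c.
count = 2^6 = 64

Answer: 64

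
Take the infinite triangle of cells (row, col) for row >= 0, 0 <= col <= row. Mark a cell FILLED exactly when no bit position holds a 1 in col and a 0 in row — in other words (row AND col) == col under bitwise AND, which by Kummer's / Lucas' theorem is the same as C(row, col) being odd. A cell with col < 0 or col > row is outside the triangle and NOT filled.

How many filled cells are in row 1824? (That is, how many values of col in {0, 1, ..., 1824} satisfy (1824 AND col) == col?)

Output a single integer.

Answer: 16

Derivation:
1824 in binary = 11100100000
popcount(1824) = number of 1-bits in 11100100000 = 4
A col c satisfies (1824 AND c) == c iff every set bit of c is also set in 1824; each of the 4 set bits of 1824 can independently be on or off in c.
count = 2^4 = 16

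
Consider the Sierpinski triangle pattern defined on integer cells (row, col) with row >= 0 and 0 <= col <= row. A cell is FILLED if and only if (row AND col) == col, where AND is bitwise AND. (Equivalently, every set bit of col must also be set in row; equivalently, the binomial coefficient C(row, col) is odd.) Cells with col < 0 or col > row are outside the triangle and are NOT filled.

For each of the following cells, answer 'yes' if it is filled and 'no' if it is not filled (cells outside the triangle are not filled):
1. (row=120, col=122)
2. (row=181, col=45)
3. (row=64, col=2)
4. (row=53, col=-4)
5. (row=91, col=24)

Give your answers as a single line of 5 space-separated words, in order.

Answer: no no no no yes

Derivation:
(120,122): col outside [0, 120] -> not filled
(181,45): row=0b10110101, col=0b101101, row AND col = 0b100101 = 37; 37 != 45 -> empty
(64,2): row=0b1000000, col=0b10, row AND col = 0b0 = 0; 0 != 2 -> empty
(53,-4): col outside [0, 53] -> not filled
(91,24): row=0b1011011, col=0b11000, row AND col = 0b11000 = 24; 24 == 24 -> filled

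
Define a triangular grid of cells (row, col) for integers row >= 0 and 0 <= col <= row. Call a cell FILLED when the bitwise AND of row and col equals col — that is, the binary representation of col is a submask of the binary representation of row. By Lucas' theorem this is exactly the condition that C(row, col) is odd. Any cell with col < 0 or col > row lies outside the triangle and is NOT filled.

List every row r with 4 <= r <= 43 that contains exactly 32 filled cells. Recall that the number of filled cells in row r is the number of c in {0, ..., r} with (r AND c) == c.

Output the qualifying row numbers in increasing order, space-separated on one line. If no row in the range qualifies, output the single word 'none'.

Row r has 2^popcount(r) filled cells, so we need popcount(r) = log2(32) = 5.
Scan r = 4..43 and keep those with exactly 5 one-bits:
r=4=100 popcount=1 -> skip
r=5=101 popcount=2 -> skip
r=6=110 popcount=2 -> skip
r=7=111 popcount=3 -> skip
r=8=1000 popcount=1 -> skip
r=9=1001 popcount=2 -> skip
r=10=1010 popcount=2 -> skip
r=11=1011 popcount=3 -> skip
r=12=1100 popcount=2 -> skip
r=13=1101 popcount=3 -> skip
r=14=1110 popcount=3 -> skip
r=15=1111 popcount=4 -> skip
r=16=10000 popcount=1 -> skip
r=17=10001 popcount=2 -> skip
r=18=10010 popcount=2 -> skip
r=19=10011 popcount=3 -> skip
r=20=10100 popcount=2 -> skip
r=21=10101 popcount=3 -> skip
r=22=10110 popcount=3 -> skip
r=23=10111 popcount=4 -> skip
r=24=11000 popcount=2 -> skip
r=25=11001 popcount=3 -> skip
r=26=11010 popcount=3 -> skip
r=27=11011 popcount=4 -> skip
r=28=11100 popcount=3 -> skip
r=29=11101 popcount=4 -> skip
r=30=11110 popcount=4 -> skip
r=31=11111 popcount=5 -> KEEP
r=32=100000 popcount=1 -> skip
r=33=100001 popcount=2 -> skip
r=34=100010 popcount=2 -> skip
r=35=100011 popcount=3 -> skip
r=36=100100 popcount=2 -> skip
r=37=100101 popcount=3 -> skip
r=38=100110 popcount=3 -> skip
r=39=100111 popcount=4 -> skip
r=40=101000 popcount=2 -> skip
r=41=101001 popcount=3 -> skip
r=42=101010 popcount=3 -> skip
r=43=101011 popcount=4 -> skip
Kept rows: 31

Answer: 31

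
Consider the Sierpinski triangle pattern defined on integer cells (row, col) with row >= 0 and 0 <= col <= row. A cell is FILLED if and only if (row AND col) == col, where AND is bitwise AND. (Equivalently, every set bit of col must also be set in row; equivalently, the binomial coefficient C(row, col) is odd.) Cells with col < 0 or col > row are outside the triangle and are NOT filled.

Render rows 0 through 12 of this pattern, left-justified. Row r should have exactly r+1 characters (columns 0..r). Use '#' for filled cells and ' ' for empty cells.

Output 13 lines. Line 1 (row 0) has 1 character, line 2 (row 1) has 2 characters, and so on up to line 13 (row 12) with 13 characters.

Answer: #
##
# #
####
#   #
##  ##
# # # #
########
#       #
##      ##
# #     # #
####    ####
#   #   #   #

Derivation:
r0=0: #
r1=1: ##
r2=10: # #
r3=11: ####
r4=100: #   #
r5=101: ##  ##
r6=110: # # # #
r7=111: ########
r8=1000: #       #
r9=1001: ##      ##
r10=1010: # #     # #
r11=1011: ####    ####
r12=1100: #   #   #   #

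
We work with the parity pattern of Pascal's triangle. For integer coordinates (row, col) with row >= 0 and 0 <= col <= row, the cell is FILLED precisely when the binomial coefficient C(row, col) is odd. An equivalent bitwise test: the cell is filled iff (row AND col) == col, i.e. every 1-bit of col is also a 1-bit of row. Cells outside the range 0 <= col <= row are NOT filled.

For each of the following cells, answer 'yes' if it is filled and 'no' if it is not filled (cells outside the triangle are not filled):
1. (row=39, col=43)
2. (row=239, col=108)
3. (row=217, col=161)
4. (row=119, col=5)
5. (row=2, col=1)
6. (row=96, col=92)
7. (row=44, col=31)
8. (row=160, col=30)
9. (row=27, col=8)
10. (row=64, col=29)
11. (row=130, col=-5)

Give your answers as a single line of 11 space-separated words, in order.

(39,43): col outside [0, 39] -> not filled
(239,108): row=0b11101111, col=0b1101100, row AND col = 0b1101100 = 108; 108 == 108 -> filled
(217,161): row=0b11011001, col=0b10100001, row AND col = 0b10000001 = 129; 129 != 161 -> empty
(119,5): row=0b1110111, col=0b101, row AND col = 0b101 = 5; 5 == 5 -> filled
(2,1): row=0b10, col=0b1, row AND col = 0b0 = 0; 0 != 1 -> empty
(96,92): row=0b1100000, col=0b1011100, row AND col = 0b1000000 = 64; 64 != 92 -> empty
(44,31): row=0b101100, col=0b11111, row AND col = 0b1100 = 12; 12 != 31 -> empty
(160,30): row=0b10100000, col=0b11110, row AND col = 0b0 = 0; 0 != 30 -> empty
(27,8): row=0b11011, col=0b1000, row AND col = 0b1000 = 8; 8 == 8 -> filled
(64,29): row=0b1000000, col=0b11101, row AND col = 0b0 = 0; 0 != 29 -> empty
(130,-5): col outside [0, 130] -> not filled

Answer: no yes no yes no no no no yes no no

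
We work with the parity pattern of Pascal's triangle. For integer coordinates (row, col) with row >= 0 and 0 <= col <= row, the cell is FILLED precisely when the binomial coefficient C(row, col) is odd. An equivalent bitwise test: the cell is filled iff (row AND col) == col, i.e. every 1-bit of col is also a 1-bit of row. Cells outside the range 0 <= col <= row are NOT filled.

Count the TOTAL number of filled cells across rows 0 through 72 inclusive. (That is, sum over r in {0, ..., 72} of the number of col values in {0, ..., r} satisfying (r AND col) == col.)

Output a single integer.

r0=0 pc0: +1 =1
r1=1 pc1: +2 =3
r2=10 pc1: +2 =5
r3=11 pc2: +4 =9
r4=100 pc1: +2 =11
r5=101 pc2: +4 =15
r6=110 pc2: +4 =19
r7=111 pc3: +8 =27
r8=1000 pc1: +2 =29
r9=1001 pc2: +4 =33
r10=1010 pc2: +4 =37
r11=1011 pc3: +8 =45
r12=1100 pc2: +4 =49
r13=1101 pc3: +8 =57
r14=1110 pc3: +8 =65
r15=1111 pc4: +16 =81
r16=10000 pc1: +2 =83
r17=10001 pc2: +4 =87
r18=10010 pc2: +4 =91
r19=10011 pc3: +8 =99
r20=10100 pc2: +4 =103
r21=10101 pc3: +8 =111
r22=10110 pc3: +8 =119
r23=10111 pc4: +16 =135
r24=11000 pc2: +4 =139
r25=11001 pc3: +8 =147
r26=11010 pc3: +8 =155
r27=11011 pc4: +16 =171
r28=11100 pc3: +8 =179
r29=11101 pc4: +16 =195
r30=11110 pc4: +16 =211
r31=11111 pc5: +32 =243
r32=100000 pc1: +2 =245
r33=100001 pc2: +4 =249
r34=100010 pc2: +4 =253
r35=100011 pc3: +8 =261
r36=100100 pc2: +4 =265
r37=100101 pc3: +8 =273
r38=100110 pc3: +8 =281
r39=100111 pc4: +16 =297
r40=101000 pc2: +4 =301
r41=101001 pc3: +8 =309
r42=101010 pc3: +8 =317
r43=101011 pc4: +16 =333
r44=101100 pc3: +8 =341
r45=101101 pc4: +16 =357
r46=101110 pc4: +16 =373
r47=101111 pc5: +32 =405
r48=110000 pc2: +4 =409
r49=110001 pc3: +8 =417
r50=110010 pc3: +8 =425
r51=110011 pc4: +16 =441
r52=110100 pc3: +8 =449
r53=110101 pc4: +16 =465
r54=110110 pc4: +16 =481
r55=110111 pc5: +32 =513
r56=111000 pc3: +8 =521
r57=111001 pc4: +16 =537
r58=111010 pc4: +16 =553
r59=111011 pc5: +32 =585
r60=111100 pc4: +16 =601
r61=111101 pc5: +32 =633
r62=111110 pc5: +32 =665
r63=111111 pc6: +64 =729
r64=1000000 pc1: +2 =731
r65=1000001 pc2: +4 =735
r66=1000010 pc2: +4 =739
r67=1000011 pc3: +8 =747
r68=1000100 pc2: +4 =751
r69=1000101 pc3: +8 =759
r70=1000110 pc3: +8 =767
r71=1000111 pc4: +16 =783
r72=1001000 pc2: +4 =787

Answer: 787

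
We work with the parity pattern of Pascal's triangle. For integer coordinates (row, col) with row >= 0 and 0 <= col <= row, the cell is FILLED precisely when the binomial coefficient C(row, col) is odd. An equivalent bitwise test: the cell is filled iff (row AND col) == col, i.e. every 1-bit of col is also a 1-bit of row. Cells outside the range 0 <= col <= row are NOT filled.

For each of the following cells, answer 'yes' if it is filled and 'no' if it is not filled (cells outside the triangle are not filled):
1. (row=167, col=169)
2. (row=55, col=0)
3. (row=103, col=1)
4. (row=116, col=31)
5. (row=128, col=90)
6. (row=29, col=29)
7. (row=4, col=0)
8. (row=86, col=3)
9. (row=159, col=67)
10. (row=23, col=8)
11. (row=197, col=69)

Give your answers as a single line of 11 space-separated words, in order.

(167,169): col outside [0, 167] -> not filled
(55,0): row=0b110111, col=0b0, row AND col = 0b0 = 0; 0 == 0 -> filled
(103,1): row=0b1100111, col=0b1, row AND col = 0b1 = 1; 1 == 1 -> filled
(116,31): row=0b1110100, col=0b11111, row AND col = 0b10100 = 20; 20 != 31 -> empty
(128,90): row=0b10000000, col=0b1011010, row AND col = 0b0 = 0; 0 != 90 -> empty
(29,29): row=0b11101, col=0b11101, row AND col = 0b11101 = 29; 29 == 29 -> filled
(4,0): row=0b100, col=0b0, row AND col = 0b0 = 0; 0 == 0 -> filled
(86,3): row=0b1010110, col=0b11, row AND col = 0b10 = 2; 2 != 3 -> empty
(159,67): row=0b10011111, col=0b1000011, row AND col = 0b11 = 3; 3 != 67 -> empty
(23,8): row=0b10111, col=0b1000, row AND col = 0b0 = 0; 0 != 8 -> empty
(197,69): row=0b11000101, col=0b1000101, row AND col = 0b1000101 = 69; 69 == 69 -> filled

Answer: no yes yes no no yes yes no no no yes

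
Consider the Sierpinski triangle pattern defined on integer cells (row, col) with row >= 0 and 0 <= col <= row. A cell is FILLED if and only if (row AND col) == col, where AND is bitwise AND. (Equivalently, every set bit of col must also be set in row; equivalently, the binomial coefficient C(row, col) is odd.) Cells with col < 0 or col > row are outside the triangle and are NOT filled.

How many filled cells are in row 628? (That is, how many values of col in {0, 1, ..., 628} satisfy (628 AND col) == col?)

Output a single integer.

Answer: 32

Derivation:
628 in binary = 1001110100
popcount(628) = number of 1-bits in 1001110100 = 5
A col c satisfies (628 AND c) == c iff every set bit of c is also set in 628; each of the 5 set bits of 628 can independently be on or off in c.
count = 2^5 = 32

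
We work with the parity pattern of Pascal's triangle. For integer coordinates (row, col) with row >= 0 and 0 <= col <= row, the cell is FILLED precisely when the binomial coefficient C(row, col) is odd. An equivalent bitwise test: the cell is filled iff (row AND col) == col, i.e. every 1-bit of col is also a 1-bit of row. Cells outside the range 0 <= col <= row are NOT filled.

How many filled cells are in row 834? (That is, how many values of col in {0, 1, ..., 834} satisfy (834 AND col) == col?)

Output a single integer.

834 in binary = 1101000010
popcount(834) = number of 1-bits in 1101000010 = 4
A col c satisfies (834 AND c) == c iff every set bit of c is also set in 834; each of the 4 set bits of 834 can independently be on or off in c.
count = 2^4 = 16

Answer: 16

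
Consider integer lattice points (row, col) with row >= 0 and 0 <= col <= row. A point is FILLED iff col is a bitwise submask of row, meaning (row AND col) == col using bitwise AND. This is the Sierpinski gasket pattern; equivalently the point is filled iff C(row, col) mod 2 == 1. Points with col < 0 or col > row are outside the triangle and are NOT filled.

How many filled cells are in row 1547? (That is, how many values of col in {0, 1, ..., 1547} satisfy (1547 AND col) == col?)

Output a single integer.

Answer: 32

Derivation:
1547 in binary = 11000001011
popcount(1547) = number of 1-bits in 11000001011 = 5
A col c satisfies (1547 AND c) == c iff every set bit of c is also set in 1547; each of the 5 set bits of 1547 can independently be on or off in c.
count = 2^5 = 32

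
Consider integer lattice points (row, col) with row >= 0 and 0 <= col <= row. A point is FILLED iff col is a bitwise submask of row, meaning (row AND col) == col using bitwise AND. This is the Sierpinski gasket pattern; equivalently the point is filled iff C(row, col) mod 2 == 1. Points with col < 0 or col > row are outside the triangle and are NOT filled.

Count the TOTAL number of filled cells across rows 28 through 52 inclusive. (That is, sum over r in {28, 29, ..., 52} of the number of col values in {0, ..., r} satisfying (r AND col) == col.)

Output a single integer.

r28=11100 pc3: +8 =8
r29=11101 pc4: +16 =24
r30=11110 pc4: +16 =40
r31=11111 pc5: +32 =72
r32=100000 pc1: +2 =74
r33=100001 pc2: +4 =78
r34=100010 pc2: +4 =82
r35=100011 pc3: +8 =90
r36=100100 pc2: +4 =94
r37=100101 pc3: +8 =102
r38=100110 pc3: +8 =110
r39=100111 pc4: +16 =126
r40=101000 pc2: +4 =130
r41=101001 pc3: +8 =138
r42=101010 pc3: +8 =146
r43=101011 pc4: +16 =162
r44=101100 pc3: +8 =170
r45=101101 pc4: +16 =186
r46=101110 pc4: +16 =202
r47=101111 pc5: +32 =234
r48=110000 pc2: +4 =238
r49=110001 pc3: +8 =246
r50=110010 pc3: +8 =254
r51=110011 pc4: +16 =270
r52=110100 pc3: +8 =278

Answer: 278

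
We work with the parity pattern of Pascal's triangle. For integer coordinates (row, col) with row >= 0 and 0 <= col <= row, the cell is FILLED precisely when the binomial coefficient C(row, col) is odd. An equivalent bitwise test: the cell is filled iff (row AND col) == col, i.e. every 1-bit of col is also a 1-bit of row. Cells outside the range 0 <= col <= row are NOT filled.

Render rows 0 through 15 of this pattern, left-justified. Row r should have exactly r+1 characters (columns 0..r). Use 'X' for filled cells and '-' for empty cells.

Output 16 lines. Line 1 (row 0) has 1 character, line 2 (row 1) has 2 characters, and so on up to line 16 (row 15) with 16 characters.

r0=0: X
r1=1: XX
r2=10: X-X
r3=11: XXXX
r4=100: X---X
r5=101: XX--XX
r6=110: X-X-X-X
r7=111: XXXXXXXX
r8=1000: X-------X
r9=1001: XX------XX
r10=1010: X-X-----X-X
r11=1011: XXXX----XXXX
r12=1100: X---X---X---X
r13=1101: XX--XX--XX--XX
r14=1110: X-X-X-X-X-X-X-X
r15=1111: XXXXXXXXXXXXXXXX

Answer: X
XX
X-X
XXXX
X---X
XX--XX
X-X-X-X
XXXXXXXX
X-------X
XX------XX
X-X-----X-X
XXXX----XXXX
X---X---X---X
XX--XX--XX--XX
X-X-X-X-X-X-X-X
XXXXXXXXXXXXXXXX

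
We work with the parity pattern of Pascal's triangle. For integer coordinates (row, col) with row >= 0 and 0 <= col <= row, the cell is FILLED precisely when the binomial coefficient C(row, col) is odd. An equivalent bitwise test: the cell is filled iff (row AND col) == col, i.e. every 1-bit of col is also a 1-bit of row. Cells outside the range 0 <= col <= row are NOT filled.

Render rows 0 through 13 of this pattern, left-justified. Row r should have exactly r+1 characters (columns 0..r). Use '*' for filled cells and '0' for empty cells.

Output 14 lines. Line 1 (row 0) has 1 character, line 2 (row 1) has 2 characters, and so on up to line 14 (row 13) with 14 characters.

Answer: *
**
*0*
****
*000*
**00**
*0*0*0*
********
*0000000*
**000000**
*0*00000*0*
****0000****
*000*000*000*
**00**00**00**

Derivation:
r0=0: *
r1=1: **
r2=10: *0*
r3=11: ****
r4=100: *000*
r5=101: **00**
r6=110: *0*0*0*
r7=111: ********
r8=1000: *0000000*
r9=1001: **000000**
r10=1010: *0*00000*0*
r11=1011: ****0000****
r12=1100: *000*000*000*
r13=1101: **00**00**00**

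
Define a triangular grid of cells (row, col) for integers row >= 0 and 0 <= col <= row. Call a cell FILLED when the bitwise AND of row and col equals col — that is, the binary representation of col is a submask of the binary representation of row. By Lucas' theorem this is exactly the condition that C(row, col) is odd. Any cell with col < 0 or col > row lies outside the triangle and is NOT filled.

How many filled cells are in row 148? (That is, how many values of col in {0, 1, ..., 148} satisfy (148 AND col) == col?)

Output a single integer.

148 in binary = 10010100
popcount(148) = number of 1-bits in 10010100 = 3
A col c satisfies (148 AND c) == c iff every set bit of c is also set in 148; each of the 3 set bits of 148 can independently be on or off in c.
count = 2^3 = 8

Answer: 8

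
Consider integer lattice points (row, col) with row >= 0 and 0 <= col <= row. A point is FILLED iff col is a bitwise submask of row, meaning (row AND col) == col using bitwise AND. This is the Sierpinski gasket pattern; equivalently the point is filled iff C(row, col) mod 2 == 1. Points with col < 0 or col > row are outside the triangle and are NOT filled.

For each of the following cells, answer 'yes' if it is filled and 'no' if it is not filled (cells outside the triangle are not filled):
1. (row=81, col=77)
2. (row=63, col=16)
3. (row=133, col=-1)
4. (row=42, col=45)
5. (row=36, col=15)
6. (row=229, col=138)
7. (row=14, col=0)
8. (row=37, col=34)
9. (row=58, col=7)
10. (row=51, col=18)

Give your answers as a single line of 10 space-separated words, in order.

(81,77): row=0b1010001, col=0b1001101, row AND col = 0b1000001 = 65; 65 != 77 -> empty
(63,16): row=0b111111, col=0b10000, row AND col = 0b10000 = 16; 16 == 16 -> filled
(133,-1): col outside [0, 133] -> not filled
(42,45): col outside [0, 42] -> not filled
(36,15): row=0b100100, col=0b1111, row AND col = 0b100 = 4; 4 != 15 -> empty
(229,138): row=0b11100101, col=0b10001010, row AND col = 0b10000000 = 128; 128 != 138 -> empty
(14,0): row=0b1110, col=0b0, row AND col = 0b0 = 0; 0 == 0 -> filled
(37,34): row=0b100101, col=0b100010, row AND col = 0b100000 = 32; 32 != 34 -> empty
(58,7): row=0b111010, col=0b111, row AND col = 0b10 = 2; 2 != 7 -> empty
(51,18): row=0b110011, col=0b10010, row AND col = 0b10010 = 18; 18 == 18 -> filled

Answer: no yes no no no no yes no no yes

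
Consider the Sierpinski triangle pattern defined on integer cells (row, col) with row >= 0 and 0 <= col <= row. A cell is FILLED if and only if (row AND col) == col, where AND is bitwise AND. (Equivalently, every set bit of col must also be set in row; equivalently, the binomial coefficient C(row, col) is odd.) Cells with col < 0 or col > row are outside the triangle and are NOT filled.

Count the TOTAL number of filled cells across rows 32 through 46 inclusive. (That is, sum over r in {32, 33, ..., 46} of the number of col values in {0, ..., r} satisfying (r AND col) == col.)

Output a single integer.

r32=100000 pc1: +2 =2
r33=100001 pc2: +4 =6
r34=100010 pc2: +4 =10
r35=100011 pc3: +8 =18
r36=100100 pc2: +4 =22
r37=100101 pc3: +8 =30
r38=100110 pc3: +8 =38
r39=100111 pc4: +16 =54
r40=101000 pc2: +4 =58
r41=101001 pc3: +8 =66
r42=101010 pc3: +8 =74
r43=101011 pc4: +16 =90
r44=101100 pc3: +8 =98
r45=101101 pc4: +16 =114
r46=101110 pc4: +16 =130

Answer: 130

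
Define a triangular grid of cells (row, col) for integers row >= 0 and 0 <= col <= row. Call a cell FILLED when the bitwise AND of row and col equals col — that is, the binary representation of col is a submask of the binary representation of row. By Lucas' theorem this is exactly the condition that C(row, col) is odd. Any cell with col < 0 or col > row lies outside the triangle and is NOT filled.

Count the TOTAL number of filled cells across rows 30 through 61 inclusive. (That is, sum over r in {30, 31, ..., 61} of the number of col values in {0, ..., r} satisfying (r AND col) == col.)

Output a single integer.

Answer: 438

Derivation:
r30=11110 pc4: +16 =16
r31=11111 pc5: +32 =48
r32=100000 pc1: +2 =50
r33=100001 pc2: +4 =54
r34=100010 pc2: +4 =58
r35=100011 pc3: +8 =66
r36=100100 pc2: +4 =70
r37=100101 pc3: +8 =78
r38=100110 pc3: +8 =86
r39=100111 pc4: +16 =102
r40=101000 pc2: +4 =106
r41=101001 pc3: +8 =114
r42=101010 pc3: +8 =122
r43=101011 pc4: +16 =138
r44=101100 pc3: +8 =146
r45=101101 pc4: +16 =162
r46=101110 pc4: +16 =178
r47=101111 pc5: +32 =210
r48=110000 pc2: +4 =214
r49=110001 pc3: +8 =222
r50=110010 pc3: +8 =230
r51=110011 pc4: +16 =246
r52=110100 pc3: +8 =254
r53=110101 pc4: +16 =270
r54=110110 pc4: +16 =286
r55=110111 pc5: +32 =318
r56=111000 pc3: +8 =326
r57=111001 pc4: +16 =342
r58=111010 pc4: +16 =358
r59=111011 pc5: +32 =390
r60=111100 pc4: +16 =406
r61=111101 pc5: +32 =438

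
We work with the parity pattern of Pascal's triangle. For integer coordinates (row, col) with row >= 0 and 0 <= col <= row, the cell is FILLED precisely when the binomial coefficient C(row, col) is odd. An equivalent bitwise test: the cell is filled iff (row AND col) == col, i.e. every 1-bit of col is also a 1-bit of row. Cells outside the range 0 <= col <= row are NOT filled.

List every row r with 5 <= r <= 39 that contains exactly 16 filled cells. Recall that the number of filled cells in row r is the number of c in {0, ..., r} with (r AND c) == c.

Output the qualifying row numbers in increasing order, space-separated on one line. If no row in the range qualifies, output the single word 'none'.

Answer: 15 23 27 29 30 39

Derivation:
Row r has 2^popcount(r) filled cells, so we need popcount(r) = log2(16) = 4.
Scan r = 5..39 and keep those with exactly 4 one-bits:
r=5=101 popcount=2 -> skip
r=6=110 popcount=2 -> skip
r=7=111 popcount=3 -> skip
r=8=1000 popcount=1 -> skip
r=9=1001 popcount=2 -> skip
r=10=1010 popcount=2 -> skip
r=11=1011 popcount=3 -> skip
r=12=1100 popcount=2 -> skip
r=13=1101 popcount=3 -> skip
r=14=1110 popcount=3 -> skip
r=15=1111 popcount=4 -> KEEP
r=16=10000 popcount=1 -> skip
r=17=10001 popcount=2 -> skip
r=18=10010 popcount=2 -> skip
r=19=10011 popcount=3 -> skip
r=20=10100 popcount=2 -> skip
r=21=10101 popcount=3 -> skip
r=22=10110 popcount=3 -> skip
r=23=10111 popcount=4 -> KEEP
r=24=11000 popcount=2 -> skip
r=25=11001 popcount=3 -> skip
r=26=11010 popcount=3 -> skip
r=27=11011 popcount=4 -> KEEP
r=28=11100 popcount=3 -> skip
r=29=11101 popcount=4 -> KEEP
r=30=11110 popcount=4 -> KEEP
r=31=11111 popcount=5 -> skip
r=32=100000 popcount=1 -> skip
r=33=100001 popcount=2 -> skip
r=34=100010 popcount=2 -> skip
r=35=100011 popcount=3 -> skip
r=36=100100 popcount=2 -> skip
r=37=100101 popcount=3 -> skip
r=38=100110 popcount=3 -> skip
r=39=100111 popcount=4 -> KEEP
Kept rows: 15 23 27 29 30 39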